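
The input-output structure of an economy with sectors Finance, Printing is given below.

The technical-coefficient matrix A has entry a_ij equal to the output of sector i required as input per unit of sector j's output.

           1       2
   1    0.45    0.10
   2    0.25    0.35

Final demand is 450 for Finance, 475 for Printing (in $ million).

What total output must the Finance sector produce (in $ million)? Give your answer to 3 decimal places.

I − A =
  [   0.55    -0.10]
  [  -0.25     0.65]
det(I−A) = (0.55)(0.65) − (-0.10)(-0.25) = 0.3325
adj(I−A) = [[0.65, 0.10], [0.25, 0.55]]
(I − A)⁻¹ = adj(I−A) / det(I−A) ≈
  [   1.9549     0.3008]
  [   0.7519     1.6541]
x = (I − A)⁻¹ d = adj(I−A)·d / det(I−A), with det(I−A) = 0.3325:
  x_1 = (0.65·450 + 0.10·475) / 0.3325 = 340.00 / 0.3325 ≈ 1022.556
  x_2 = (0.25·450 + 0.55·475) / 0.3325 = 373.75 / 0.3325 ≈ 1124.060

x_1 = 1022.556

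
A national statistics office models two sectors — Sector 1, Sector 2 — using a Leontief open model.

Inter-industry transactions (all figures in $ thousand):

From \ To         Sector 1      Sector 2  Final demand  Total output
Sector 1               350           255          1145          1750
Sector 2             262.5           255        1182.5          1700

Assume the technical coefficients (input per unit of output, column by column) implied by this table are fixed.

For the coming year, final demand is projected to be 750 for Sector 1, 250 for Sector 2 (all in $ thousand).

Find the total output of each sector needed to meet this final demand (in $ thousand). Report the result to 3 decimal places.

x_1 = 1026.616, x_2 = 475.285

Technical coefficients a_ij = z_ij / X_j:
  a_11 = 350/1750 = 0.20, a_21 = 262.5/1750 = 0.15
  a_12 = 255/1700 = 0.15, a_22 = 255/1700 = 0.15
I − A =
  [   0.80    -0.15]
  [  -0.15     0.85]
det(I−A) = (0.80)(0.85) − (-0.15)(-0.15) = 0.6575
adj(I−A) = [[0.85, 0.15], [0.15, 0.80]]
(I − A)⁻¹ = adj(I−A) / det(I−A) ≈
  [   1.2928     0.2281]
  [   0.2281     1.2167]
x = (I − A)⁻¹ d = adj(I−A)·d / det(I−A), with det(I−A) = 0.6575:
  x_1 = (0.85·750 + 0.15·250) / 0.6575 = 675.00 / 0.6575 ≈ 1026.616
  x_2 = (0.15·750 + 0.80·250) / 0.6575 = 312.50 / 0.6575 ≈ 475.285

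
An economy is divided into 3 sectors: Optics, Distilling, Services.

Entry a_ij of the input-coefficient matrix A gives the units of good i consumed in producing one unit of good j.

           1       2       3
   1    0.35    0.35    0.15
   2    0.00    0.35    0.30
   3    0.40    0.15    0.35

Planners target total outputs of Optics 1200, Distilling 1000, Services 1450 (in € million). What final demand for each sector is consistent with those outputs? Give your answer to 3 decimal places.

d_1 = 212.500, d_2 = 215.000, d_3 = 312.500

I − A =
  [   0.65    -0.35    -0.15]
  [   0.00     0.65    -0.30]
  [  -0.40    -0.15     0.65]
d = (I − A) x:
  d_1 = (+0.65)·1200 + (-0.35)·1000 + (-0.15)·1450 = 212.500
  d_2 = (+0.00)·1200 + (+0.65)·1000 + (-0.30)·1450 = 215.000
  d_3 = (-0.40)·1200 + (-0.15)·1000 + (+0.65)·1450 = 312.500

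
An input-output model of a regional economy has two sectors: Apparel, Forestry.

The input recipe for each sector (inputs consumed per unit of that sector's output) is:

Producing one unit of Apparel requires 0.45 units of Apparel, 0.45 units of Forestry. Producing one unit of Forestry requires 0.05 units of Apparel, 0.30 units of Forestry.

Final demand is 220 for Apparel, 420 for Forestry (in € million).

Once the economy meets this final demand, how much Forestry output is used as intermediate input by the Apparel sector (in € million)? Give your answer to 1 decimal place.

I − A =
  [   0.55    -0.05]
  [  -0.45     0.70]
det(I−A) = (0.55)(0.70) − (-0.05)(-0.45) = 0.3625
adj(I−A) = [[0.70, 0.05], [0.45, 0.55]]
(I − A)⁻¹ = adj(I−A) / det(I−A) ≈
  [   1.9310     0.1379]
  [   1.2414     1.5172]
First solve x = (I − A)⁻¹ d = adj(I−A)·d / det(I−A); in particular x_1 = (0.70·220 + 0.05·420) / 0.3625 = 175.00 / 0.3625 ≈ 482.759.
Intermediate flow from 2 to 1: z_21 = a_21 · x_1 = 0.45 × 175.00 / 0.3625 = 78.75 / 0.3625 ≈ 217.2.

z_21 = 217.2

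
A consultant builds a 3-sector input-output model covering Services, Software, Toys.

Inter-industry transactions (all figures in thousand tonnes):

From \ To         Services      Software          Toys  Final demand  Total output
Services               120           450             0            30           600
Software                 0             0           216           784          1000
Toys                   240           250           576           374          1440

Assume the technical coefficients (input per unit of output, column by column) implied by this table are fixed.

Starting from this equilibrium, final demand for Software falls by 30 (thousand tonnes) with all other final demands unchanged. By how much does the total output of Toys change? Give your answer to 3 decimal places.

Δx_3 = -26.950

Technical coefficients a_ij = z_ij / X_j:
  a_11 = 120/600 = 0.20, a_21 = 0/600 = 0.00, a_31 = 240/600 = 0.40
  a_12 = 450/1000 = 0.45, a_22 = 0/1000 = 0.00, a_32 = 250/1000 = 0.25
  a_13 = 0/1440 = 0.00, a_23 = 216/1440 = 0.15, a_33 = 576/1440 = 0.40
I − A =
  [   0.80    -0.45     0.00]
  [   0.00     1.00    -0.15]
  [  -0.40    -0.25     0.60]
Cofactors of I−A, C_ij = (−1)^(i+j)·(minor ij) (rows/columns in the sector order above):
  C_11 = (1.00)(0.60) − (-0.15)(-0.25) = 0.5625
  C_12 = −[(0.00)(0.60) − (-0.15)(-0.40)] = 0.0600
  C_13 = (0.00)(-0.25) − (1.00)(-0.40) = 0.4000
  C_21 = −[(-0.45)(0.60) − (0.00)(-0.25)] = 0.2700
  C_22 = (0.80)(0.60) − (0.00)(-0.40) = 0.4800
  C_23 = −[(0.80)(-0.25) − (-0.45)(-0.40)] = 0.3800
  C_31 = (-0.45)(-0.15) − (0.00)(1.00) = 0.0675
  C_32 = −[(0.80)(-0.15) − (0.00)(0.00)] = 0.1200
  C_33 = (0.80)(1.00) − (-0.45)(0.00) = 0.8000
det(I−A) = Σ_j (I−A)_1j·C_1j = (0.80)(0.5625) + (-0.45)(0.0600) + (0.00)(0.4000) = 0.4230
adj(I−A) = Cᵀ =
  [ 0.5625   0.2700   0.0675]
  [ 0.0600   0.4800   0.1200]
  [ 0.4000   0.3800   0.8000]
(I − A)⁻¹ = adj(I−A) / det(I−A) ≈
  [   1.3298     0.6383     0.1596]
  [   0.1418     1.1348     0.2837]
  [   0.9456     0.8983     1.8913]
Δx = (I − A)⁻¹ Δd with Δd having -30 in the Software component and 0 elsewhere.
So Δx_3 = L_32 · (-30), where L_32 = adj(I−A)_32 / det(I−A) = 0.3800 / 0.4230.
Δx_3 = 0.3800 × (-30) / 0.4230 = -11.40 / 0.4230 ≈ -26.950.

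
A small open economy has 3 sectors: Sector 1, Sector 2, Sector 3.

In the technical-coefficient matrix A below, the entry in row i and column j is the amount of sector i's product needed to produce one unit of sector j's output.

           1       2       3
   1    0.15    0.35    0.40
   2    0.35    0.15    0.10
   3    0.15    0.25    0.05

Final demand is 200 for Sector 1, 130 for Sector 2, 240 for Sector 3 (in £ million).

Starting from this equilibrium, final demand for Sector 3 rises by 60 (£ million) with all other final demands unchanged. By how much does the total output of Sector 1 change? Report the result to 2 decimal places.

I − A =
  [   0.85    -0.35    -0.40]
  [  -0.35     0.85    -0.10]
  [  -0.15    -0.25     0.95]
Cofactors of I−A, C_ij = (−1)^(i+j)·(minor ij) (rows/columns in the sector order above):
  C_11 = (0.85)(0.95) − (-0.10)(-0.25) = 0.7825
  C_12 = −[(-0.35)(0.95) − (-0.10)(-0.15)] = 0.3475
  C_13 = (-0.35)(-0.25) − (0.85)(-0.15) = 0.2150
  C_21 = −[(-0.35)(0.95) − (-0.40)(-0.25)] = 0.4325
  C_22 = (0.85)(0.95) − (-0.40)(-0.15) = 0.7475
  C_23 = −[(0.85)(-0.25) − (-0.35)(-0.15)] = 0.2650
  C_31 = (-0.35)(-0.10) − (-0.40)(0.85) = 0.3750
  C_32 = −[(0.85)(-0.10) − (-0.40)(-0.35)] = 0.2250
  C_33 = (0.85)(0.85) − (-0.35)(-0.35) = 0.6000
det(I−A) = Σ_j (I−A)_1j·C_1j = (0.85)(0.7825) + (-0.35)(0.3475) + (-0.40)(0.2150) = 0.4575
adj(I−A) = Cᵀ =
  [ 0.7825   0.4325   0.3750]
  [ 0.3475   0.7475   0.2250]
  [ 0.2150   0.2650   0.6000]
(I − A)⁻¹ = adj(I−A) / det(I−A) ≈
  [   1.7104     0.9454     0.8197]
  [   0.7596     1.6339     0.4918]
  [   0.4699     0.5792     1.3115]
Δx = (I − A)⁻¹ Δd with Δd having +60 in the Sector 3 component and 0 elsewhere.
So Δx_1 = L_13 · (+60), where L_13 = adj(I−A)_13 / det(I−A) = 0.3750 / 0.4575.
Δx_1 = 0.3750 × (+60) / 0.4575 = 22.50 / 0.4575 ≈ 49.18.

Δx_1 = 49.18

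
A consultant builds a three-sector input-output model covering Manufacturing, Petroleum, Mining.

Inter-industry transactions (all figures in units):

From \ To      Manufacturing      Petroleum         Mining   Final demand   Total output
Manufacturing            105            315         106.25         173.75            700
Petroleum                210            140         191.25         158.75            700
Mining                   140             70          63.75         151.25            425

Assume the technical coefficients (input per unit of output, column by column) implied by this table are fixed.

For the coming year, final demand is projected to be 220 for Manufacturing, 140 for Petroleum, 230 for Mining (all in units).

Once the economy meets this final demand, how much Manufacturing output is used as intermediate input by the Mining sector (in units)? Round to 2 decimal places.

z_13 = 142.17

Technical coefficients a_ij = z_ij / X_j:
  a_11 = 105/700 = 0.15, a_21 = 210/700 = 0.30, a_31 = 140/700 = 0.20
  a_12 = 315/700 = 0.45, a_22 = 140/700 = 0.20, a_32 = 70/700 = 0.10
  a_13 = 106.25/425 = 0.25, a_23 = 191.25/425 = 0.45, a_33 = 63.75/425 = 0.15
I − A =
  [   0.85    -0.45    -0.25]
  [  -0.30     0.80    -0.45]
  [  -0.20    -0.10     0.85]
Cofactors of I−A, C_ij = (−1)^(i+j)·(minor ij) (rows/columns in the sector order above):
  C_11 = (0.80)(0.85) − (-0.45)(-0.10) = 0.6350
  C_12 = −[(-0.30)(0.85) − (-0.45)(-0.20)] = 0.3450
  C_13 = (-0.30)(-0.10) − (0.80)(-0.20) = 0.1900
  C_21 = −[(-0.45)(0.85) − (-0.25)(-0.10)] = 0.4075
  C_22 = (0.85)(0.85) − (-0.25)(-0.20) = 0.6725
  C_23 = −[(0.85)(-0.10) − (-0.45)(-0.20)] = 0.1750
  C_31 = (-0.45)(-0.45) − (-0.25)(0.80) = 0.4025
  C_32 = −[(0.85)(-0.45) − (-0.25)(-0.30)] = 0.4575
  C_33 = (0.85)(0.80) − (-0.45)(-0.30) = 0.5450
det(I−A) = Σ_j (I−A)_1j·C_1j = (0.85)(0.6350) + (-0.45)(0.3450) + (-0.25)(0.1900) = 0.3370
adj(I−A) = Cᵀ =
  [ 0.6350   0.4075   0.4025]
  [ 0.3450   0.6725   0.4575]
  [ 0.1900   0.1750   0.5450]
(I − A)⁻¹ = adj(I−A) / det(I−A) ≈
  [   1.8843     1.2092     1.1944]
  [   1.0237     1.9955     1.3576]
  [   0.5638     0.5193     1.6172]
First solve x = (I − A)⁻¹ d = adj(I−A)·d / det(I−A); in particular x_3 = (0.1900·220 + 0.1750·140 + 0.5450·230) / 0.3370 = 191.65 / 0.3370 ≈ 568.6944.
Intermediate flow from 1 to 3: z_13 = a_13 · x_3 = 0.25 × 191.65 / 0.3370 = 47.9125 / 0.3370 ≈ 142.17.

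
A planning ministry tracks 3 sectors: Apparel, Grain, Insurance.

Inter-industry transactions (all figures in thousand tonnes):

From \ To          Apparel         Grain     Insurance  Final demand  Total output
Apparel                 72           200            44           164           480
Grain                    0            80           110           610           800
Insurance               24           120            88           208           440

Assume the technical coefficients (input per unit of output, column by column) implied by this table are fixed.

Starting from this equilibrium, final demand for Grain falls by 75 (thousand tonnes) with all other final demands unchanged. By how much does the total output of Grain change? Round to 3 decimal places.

Technical coefficients a_ij = z_ij / X_j:
  a_11 = 72/480 = 0.15, a_21 = 0/480 = 0.00, a_31 = 24/480 = 0.05
  a_12 = 200/800 = 0.25, a_22 = 80/800 = 0.10, a_32 = 120/800 = 0.15
  a_13 = 44/440 = 0.10, a_23 = 110/440 = 0.25, a_33 = 88/440 = 0.20
I − A =
  [   0.85    -0.25    -0.10]
  [   0.00     0.90    -0.25]
  [  -0.05    -0.15     0.80]
Cofactors of I−A, C_ij = (−1)^(i+j)·(minor ij) (rows/columns in the sector order above):
  C_11 = (0.90)(0.80) − (-0.25)(-0.15) = 0.6825
  C_12 = −[(0.00)(0.80) − (-0.25)(-0.05)] = 0.0125
  C_13 = (0.00)(-0.15) − (0.90)(-0.05) = 0.0450
  C_21 = −[(-0.25)(0.80) − (-0.10)(-0.15)] = 0.2150
  C_22 = (0.85)(0.80) − (-0.10)(-0.05) = 0.6750
  C_23 = −[(0.85)(-0.15) − (-0.25)(-0.05)] = 0.1400
  C_31 = (-0.25)(-0.25) − (-0.10)(0.90) = 0.1525
  C_32 = −[(0.85)(-0.25) − (-0.10)(0.00)] = 0.2125
  C_33 = (0.85)(0.90) − (-0.25)(0.00) = 0.7650
det(I−A) = Σ_j (I−A)_1j·C_1j = (0.85)(0.6825) + (-0.25)(0.0125) + (-0.10)(0.0450) = 0.5725
adj(I−A) = Cᵀ =
  [ 0.6825   0.2150   0.1525]
  [ 0.0125   0.6750   0.2125]
  [ 0.0450   0.1400   0.7650]
(I − A)⁻¹ = adj(I−A) / det(I−A) ≈
  [   1.1921     0.3755     0.2664]
  [   0.0218     1.1790     0.3712]
  [   0.0786     0.2445     1.3362]
Δx = (I − A)⁻¹ Δd with Δd having -75 in the Grain component and 0 elsewhere.
So Δx_2 = L_22 · (-75), where L_22 = adj(I−A)_22 / det(I−A) = 0.6750 / 0.5725.
Δx_2 = 0.6750 × (-75) / 0.5725 = -50.625 / 0.5725 ≈ -88.428.

Δx_2 = -88.428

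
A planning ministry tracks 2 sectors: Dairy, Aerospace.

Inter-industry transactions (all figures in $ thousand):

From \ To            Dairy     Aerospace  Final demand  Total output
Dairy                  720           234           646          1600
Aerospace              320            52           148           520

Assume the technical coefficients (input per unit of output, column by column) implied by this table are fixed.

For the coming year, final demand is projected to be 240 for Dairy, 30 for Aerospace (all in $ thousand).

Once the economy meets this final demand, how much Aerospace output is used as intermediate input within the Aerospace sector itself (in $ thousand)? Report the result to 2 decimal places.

Technical coefficients a_ij = z_ij / X_j:
  a_11 = 720/1600 = 0.45, a_21 = 320/1600 = 0.20
  a_12 = 234/520 = 0.45, a_22 = 52/520 = 0.10
I − A =
  [   0.55    -0.45]
  [  -0.20     0.90]
det(I−A) = (0.55)(0.90) − (-0.45)(-0.20) = 0.4050
adj(I−A) = [[0.90, 0.45], [0.20, 0.55]]
(I − A)⁻¹ = adj(I−A) / det(I−A) ≈
  [   2.2222     1.1111]
  [   0.4938     1.3580]
First solve x = (I − A)⁻¹ d = adj(I−A)·d / det(I−A); in particular x_2 = (0.20·240 + 0.55·30) / 0.4050 = 64.50 / 0.4050 ≈ 159.2593.
Intermediate flow from 2 to 2: z_22 = a_22 · x_2 = 0.10 × 64.50 / 0.4050 = 6.45 / 0.4050 ≈ 15.93.

z_22 = 15.93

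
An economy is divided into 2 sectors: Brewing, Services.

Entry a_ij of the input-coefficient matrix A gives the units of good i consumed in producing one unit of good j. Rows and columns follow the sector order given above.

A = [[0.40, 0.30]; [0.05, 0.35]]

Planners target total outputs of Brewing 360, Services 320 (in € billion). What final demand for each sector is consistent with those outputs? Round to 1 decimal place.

d_1 = 120.0, d_2 = 190.0

I − A =
  [   0.60    -0.30]
  [  -0.05     0.65]
d = (I − A) x:
  d_1 = (+0.60)·360 + (-0.30)·320 = 120.0
  d_2 = (-0.05)·360 + (+0.65)·320 = 190.0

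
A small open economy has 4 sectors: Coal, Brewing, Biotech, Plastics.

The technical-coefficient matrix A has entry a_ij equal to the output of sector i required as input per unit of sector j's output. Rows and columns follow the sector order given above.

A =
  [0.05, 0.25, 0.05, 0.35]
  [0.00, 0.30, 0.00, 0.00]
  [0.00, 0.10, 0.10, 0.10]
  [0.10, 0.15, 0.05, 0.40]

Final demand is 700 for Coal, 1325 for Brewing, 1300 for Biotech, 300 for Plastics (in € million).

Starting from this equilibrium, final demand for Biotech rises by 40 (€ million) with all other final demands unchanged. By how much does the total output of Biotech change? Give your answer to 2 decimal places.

Δx_3 = 44.93

I − A =
  [   0.95    -0.25    -0.05    -0.35]
  [   0.00     0.70     0.00     0.00]
  [   0.00    -0.10     0.90    -0.10]
  [  -0.10    -0.15    -0.05     0.60]
Compute the cofactors C_ij = (−1)^(i+j)·(3×3 minor ij) of I−A; the adjugate is their transpose:
adj(I−A) = Cᵀ =
  [ 0.37450   0.18650   0.03325   0.22400]
  [ 0.00000   0.47625   0.00000   0.00000]
  [ 0.00700   0.07025   0.37450   0.06650]
  [ 0.06300   0.15600   0.03675   0.59850]
det(I−A) = Σ_j (I−A)_1j·C_1j = (0.95)(0.37450) + (-0.25)(0.00000) + (-0.05)(0.00700) + (-0.35)(0.06300) = 0.333375
(I − A)⁻¹ = adj(I−A) / det(I−A) ≈
  [   1.1234     0.5594     0.0997     0.6719]
  [   0.0000     1.4286     0.0000     0.0000]
  [   0.0210     0.2107     1.1234     0.1995]
  [   0.1890     0.4679     0.1102     1.7953]
Δx = (I − A)⁻¹ Δd with Δd having +40 in the Biotech component and 0 elsewhere.
So Δx_3 = L_33 · (+40), where L_33 = adj(I−A)_33 / det(I−A) = 0.37450 / 0.333375.
Δx_3 = 0.37450 × (+40) / 0.333375 = 14.98 / 0.333375 ≈ 44.93.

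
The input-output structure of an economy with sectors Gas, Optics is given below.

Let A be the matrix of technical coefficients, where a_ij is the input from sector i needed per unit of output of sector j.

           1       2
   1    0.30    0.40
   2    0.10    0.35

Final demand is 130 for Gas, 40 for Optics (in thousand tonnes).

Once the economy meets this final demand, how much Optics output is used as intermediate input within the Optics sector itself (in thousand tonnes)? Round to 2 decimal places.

I − A =
  [   0.70    -0.40]
  [  -0.10     0.65]
det(I−A) = (0.70)(0.65) − (-0.40)(-0.10) = 0.4150
adj(I−A) = [[0.65, 0.40], [0.10, 0.70]]
(I − A)⁻¹ = adj(I−A) / det(I−A) ≈
  [   1.5663     0.9639]
  [   0.2410     1.6867]
First solve x = (I − A)⁻¹ d = adj(I−A)·d / det(I−A); in particular x_2 = (0.10·130 + 0.70·40) / 0.4150 = 41.00 / 0.4150 ≈ 98.7952.
Intermediate flow from 2 to 2: z_22 = a_22 · x_2 = 0.35 × 41.00 / 0.4150 = 14.35 / 0.4150 ≈ 34.58.

z_22 = 34.58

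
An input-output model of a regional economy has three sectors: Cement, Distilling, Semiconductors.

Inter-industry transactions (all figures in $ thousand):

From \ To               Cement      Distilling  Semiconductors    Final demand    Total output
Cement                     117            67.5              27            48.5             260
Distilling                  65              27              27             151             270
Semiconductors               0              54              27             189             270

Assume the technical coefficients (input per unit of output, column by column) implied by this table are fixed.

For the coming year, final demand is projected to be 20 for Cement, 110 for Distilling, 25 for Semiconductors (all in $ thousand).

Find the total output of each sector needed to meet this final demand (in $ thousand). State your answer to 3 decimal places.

Technical coefficients a_ij = z_ij / X_j:
  a_CC = 117/260 = 0.45, a_DC = 65/260 = 0.25, a_SC = 0/260 = 0.00
  a_CD = 67.5/270 = 0.25, a_DD = 27/270 = 0.10, a_SD = 54/270 = 0.20
  a_CS = 27/270 = 0.10, a_DS = 27/270 = 0.10, a_SS = 27/270 = 0.10
I − A =
  [   0.55    -0.25    -0.10]
  [  -0.25     0.90    -0.10]
  [   0.00    -0.20     0.90]
Cofactors of I−A, C_ij = (−1)^(i+j)·(minor ij) (rows/columns in the sector order above):
  C_11 = (0.90)(0.90) − (-0.10)(-0.20) = 0.7900
  C_12 = −[(-0.25)(0.90) − (-0.10)(0.00)] = 0.2250
  C_13 = (-0.25)(-0.20) − (0.90)(0.00) = 0.0500
  C_21 = −[(-0.25)(0.90) − (-0.10)(-0.20)] = 0.2450
  C_22 = (0.55)(0.90) − (-0.10)(0.00) = 0.4950
  C_23 = −[(0.55)(-0.20) − (-0.25)(0.00)] = 0.1100
  C_31 = (-0.25)(-0.10) − (-0.10)(0.90) = 0.1150
  C_32 = −[(0.55)(-0.10) − (-0.10)(-0.25)] = 0.0800
  C_33 = (0.55)(0.90) − (-0.25)(-0.25) = 0.4325
det(I−A) = Σ_j (I−A)_1j·C_1j = (0.55)(0.7900) + (-0.25)(0.2250) + (-0.10)(0.0500) = 0.37325
adj(I−A) = Cᵀ =
  [ 0.7900   0.2450   0.1150]
  [ 0.2250   0.4950   0.0800]
  [ 0.0500   0.1100   0.4325]
(I − A)⁻¹ = adj(I−A) / det(I−A) ≈
  [   2.1165     0.6564     0.3081]
  [   0.6028     1.3262     0.2143]
  [   0.1340     0.2947     1.1587]
x = (I − A)⁻¹ d = adj(I−A)·d / det(I−A), with det(I−A) = 0.37325:
  x_C = (0.7900·20 + 0.2450·110 + 0.1150·25) / 0.37325 = 45.625 / 0.37325 ≈ 122.237
  x_D = (0.2250·20 + 0.4950·110 + 0.0800·25) / 0.37325 = 60.95 / 0.37325 ≈ 163.295
  x_S = (0.0500·20 + 0.1100·110 + 0.4325·25) / 0.37325 = 23.9125 / 0.37325 ≈ 64.066

x_C = 122.237, x_D = 163.295, x_S = 64.066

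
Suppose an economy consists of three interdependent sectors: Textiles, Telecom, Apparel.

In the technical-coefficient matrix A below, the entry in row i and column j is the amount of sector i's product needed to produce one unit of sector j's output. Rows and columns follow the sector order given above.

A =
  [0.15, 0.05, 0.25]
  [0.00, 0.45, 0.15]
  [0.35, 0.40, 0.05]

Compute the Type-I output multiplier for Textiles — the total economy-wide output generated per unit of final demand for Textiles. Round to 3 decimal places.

m_1 = 2.066

I − A =
  [   0.85    -0.05    -0.25]
  [   0.00     0.55    -0.15]
  [  -0.35    -0.40     0.95]
Cofactors of I−A, C_ij = (−1)^(i+j)·(minor ij) (rows/columns in the sector order above):
  C_11 = (0.55)(0.95) − (-0.15)(-0.40) = 0.4625
  C_12 = −[(0.00)(0.95) − (-0.15)(-0.35)] = 0.0525
  C_13 = (0.00)(-0.40) − (0.55)(-0.35) = 0.1925
  C_21 = −[(-0.05)(0.95) − (-0.25)(-0.40)] = 0.1475
  C_22 = (0.85)(0.95) − (-0.25)(-0.35) = 0.7200
  C_23 = −[(0.85)(-0.40) − (-0.05)(-0.35)] = 0.3575
  C_31 = (-0.05)(-0.15) − (-0.25)(0.55) = 0.1450
  C_32 = −[(0.85)(-0.15) − (-0.25)(0.00)] = 0.1275
  C_33 = (0.85)(0.55) − (-0.05)(0.00) = 0.4675
det(I−A) = Σ_j (I−A)_1j·C_1j = (0.85)(0.4625) + (-0.05)(0.0525) + (-0.25)(0.1925) = 0.342375
adj(I−A) = Cᵀ =
  [ 0.4625   0.1475   0.1450]
  [ 0.0525   0.7200   0.1275]
  [ 0.1925   0.3575   0.4675]
(I − A)⁻¹ = adj(I−A) / det(I−A) ≈
  [   1.3509     0.4308     0.4235]
  [   0.1533     2.1030     0.3724]
  [   0.5622     1.0442     1.3655]
The output multiplier for sector j is the column-j sum of the Leontief inverse (I − A)⁻¹ = adj(I−A) / det(I−A).
Column 1 of adj(I−A): (0.4625, 0.0525, 0.1925); det(I−A) = 0.342375.
m_1 = (0.4625 + 0.0525 + 0.1925) / 0.342375 = 0.7075 / 0.342375 ≈ 2.066.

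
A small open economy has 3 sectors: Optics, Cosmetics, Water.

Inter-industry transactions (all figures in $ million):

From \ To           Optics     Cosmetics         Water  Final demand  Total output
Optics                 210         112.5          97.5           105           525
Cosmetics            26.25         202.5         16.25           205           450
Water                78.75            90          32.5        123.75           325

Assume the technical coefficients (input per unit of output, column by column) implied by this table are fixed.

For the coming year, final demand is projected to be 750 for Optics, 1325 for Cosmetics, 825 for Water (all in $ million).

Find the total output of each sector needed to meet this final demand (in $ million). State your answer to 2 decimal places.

x_1 = 3549.48, x_2 = 2928.04, x_3 = 2158.92

Technical coefficients a_ij = z_ij / X_j:
  a_11 = 210/525 = 0.40, a_21 = 26.25/525 = 0.05, a_31 = 78.75/525 = 0.15
  a_12 = 112.5/450 = 0.25, a_22 = 202.5/450 = 0.45, a_32 = 90/450 = 0.20
  a_13 = 97.5/325 = 0.30, a_23 = 16.25/325 = 0.05, a_33 = 32.5/325 = 0.10
I − A =
  [   0.60    -0.25    -0.30]
  [  -0.05     0.55    -0.05]
  [  -0.15    -0.20     0.90]
Cofactors of I−A, C_ij = (−1)^(i+j)·(minor ij) (rows/columns in the sector order above):
  C_11 = (0.55)(0.90) − (-0.05)(-0.20) = 0.4850
  C_12 = −[(-0.05)(0.90) − (-0.05)(-0.15)] = 0.0525
  C_13 = (-0.05)(-0.20) − (0.55)(-0.15) = 0.0925
  C_21 = −[(-0.25)(0.90) − (-0.30)(-0.20)] = 0.2850
  C_22 = (0.60)(0.90) − (-0.30)(-0.15) = 0.4950
  C_23 = −[(0.60)(-0.20) − (-0.25)(-0.15)] = 0.1575
  C_31 = (-0.25)(-0.05) − (-0.30)(0.55) = 0.1775
  C_32 = −[(0.60)(-0.05) − (-0.30)(-0.05)] = 0.0450
  C_33 = (0.60)(0.55) − (-0.25)(-0.05) = 0.3175
det(I−A) = Σ_j (I−A)_1j·C_1j = (0.60)(0.4850) + (-0.25)(0.0525) + (-0.30)(0.0925) = 0.250125
adj(I−A) = Cᵀ =
  [ 0.4850   0.2850   0.1775]
  [ 0.0525   0.4950   0.0450]
  [ 0.0925   0.1575   0.3175]
(I − A)⁻¹ = adj(I−A) / det(I−A) ≈
  [   1.9390     1.1394     0.7096]
  [   0.2099     1.9790     0.1799]
  [   0.3698     0.6297     1.2694]
x = (I − A)⁻¹ d = adj(I−A)·d / det(I−A), with det(I−A) = 0.250125:
  x_1 = (0.4850·750 + 0.2850·1325 + 0.1775·825) / 0.250125 = 887.8125 / 0.250125 ≈ 3549.48
  x_2 = (0.0525·750 + 0.4950·1325 + 0.0450·825) / 0.250125 = 732.375 / 0.250125 ≈ 2928.04
  x_3 = (0.0925·750 + 0.1575·1325 + 0.3175·825) / 0.250125 = 540.00 / 0.250125 ≈ 2158.92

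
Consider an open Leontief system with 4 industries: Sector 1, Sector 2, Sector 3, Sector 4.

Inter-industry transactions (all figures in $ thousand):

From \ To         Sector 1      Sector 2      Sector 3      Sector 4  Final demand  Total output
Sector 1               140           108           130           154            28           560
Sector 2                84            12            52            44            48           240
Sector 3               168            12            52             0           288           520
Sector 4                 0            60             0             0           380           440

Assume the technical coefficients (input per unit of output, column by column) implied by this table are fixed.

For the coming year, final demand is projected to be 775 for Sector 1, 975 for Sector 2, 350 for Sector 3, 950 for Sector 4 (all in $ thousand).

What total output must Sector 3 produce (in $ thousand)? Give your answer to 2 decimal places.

Technical coefficients a_ij = z_ij / X_j:
  a_11 = 140/560 = 0.25, a_21 = 84/560 = 0.15, a_31 = 168/560 = 0.30, a_41 = 0/560 = 0.00
  a_12 = 108/240 = 0.45, a_22 = 12/240 = 0.05, a_32 = 12/240 = 0.05, a_42 = 60/240 = 0.25
  a_13 = 130/520 = 0.25, a_23 = 52/520 = 0.10, a_33 = 52/520 = 0.10, a_43 = 0/520 = 0.00
  a_14 = 154/440 = 0.35, a_24 = 44/440 = 0.10, a_34 = 0/440 = 0.00, a_44 = 0/440 = 0.00
I − A =
  [   0.75    -0.45    -0.25    -0.35]
  [  -0.15     0.95    -0.10    -0.10]
  [  -0.30    -0.05     0.90     0.00]
  [   0.00    -0.25     0.00     1.00]
Compute the cofactors C_ij = (−1)^(i+j)·(3×3 minor ij) of I−A; the adjugate is their transpose:
adj(I−A) = Cᵀ =
  [ 0.827500   0.496250   0.285000   0.339250]
  [ 0.165000   0.600000   0.112500   0.117750]
  [ 0.285000   0.198750   0.613125   0.119625]
  [ 0.041250   0.150000   0.028125   0.490125]
det(I−A) = Σ_j (I−A)_1j·C_1j = (0.75)(0.827500) + (-0.45)(0.165000) + (-0.25)(0.285000) + (-0.35)(0.041250) = 0.4606875
(I − A)⁻¹ = adj(I−A) / det(I−A) ≈
  [   1.7962     1.0772     0.6186     0.7364]
  [   0.3582     1.3024     0.2442     0.2556]
  [   0.6186     0.4314     1.3309     0.2597]
  [   0.0895     0.3256     0.0611     1.0639]
x = (I − A)⁻¹ d = adj(I−A)·d / det(I−A), with det(I−A) = 0.4606875:
  x_1 = (0.827500·775 + 0.496250·975 + 0.285000·350 + 0.339250·950) / 0.4606875 = 1547.19375 / 0.4606875 ≈ 3358.45
  x_2 = (0.165000·775 + 0.600000·975 + 0.112500·350 + 0.117750·950) / 0.4606875 = 864.1125 / 0.4606875 ≈ 1875.70
  x_3 = (0.285000·775 + 0.198750·975 + 0.613125·350 + 0.119625·950) / 0.4606875 = 742.89375 / 0.4606875 ≈ 1612.58
  x_4 = (0.041250·775 + 0.150000·975 + 0.028125·350 + 0.490125·950) / 0.4606875 = 653.68125 / 0.4606875 ≈ 1418.93

x_3 = 1612.58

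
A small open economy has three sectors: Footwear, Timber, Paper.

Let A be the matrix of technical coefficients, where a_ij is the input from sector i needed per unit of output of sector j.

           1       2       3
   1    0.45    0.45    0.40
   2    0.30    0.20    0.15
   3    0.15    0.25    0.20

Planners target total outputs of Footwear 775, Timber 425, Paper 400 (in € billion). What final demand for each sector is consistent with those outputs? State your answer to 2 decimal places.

I − A =
  [   0.55    -0.45    -0.40]
  [  -0.30     0.80    -0.15]
  [  -0.15    -0.25     0.80]
d = (I − A) x:
  d_1 = (+0.55)·775 + (-0.45)·425 + (-0.40)·400 = 75.00
  d_2 = (-0.30)·775 + (+0.80)·425 + (-0.15)·400 = 47.50
  d_3 = (-0.15)·775 + (-0.25)·425 + (+0.80)·400 = 97.50

d_1 = 75.00, d_2 = 47.50, d_3 = 97.50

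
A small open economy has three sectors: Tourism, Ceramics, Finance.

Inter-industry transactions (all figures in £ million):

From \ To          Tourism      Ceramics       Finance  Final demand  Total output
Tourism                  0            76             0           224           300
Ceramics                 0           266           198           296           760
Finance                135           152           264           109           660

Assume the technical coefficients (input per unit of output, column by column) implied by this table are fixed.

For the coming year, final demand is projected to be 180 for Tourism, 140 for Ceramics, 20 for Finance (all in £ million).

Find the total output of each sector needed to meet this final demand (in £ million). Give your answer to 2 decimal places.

Technical coefficients a_ij = z_ij / X_j:
  a_TT = 0/300 = 0.00, a_CT = 0/300 = 0.00, a_FT = 135/300 = 0.45
  a_TC = 76/760 = 0.10, a_CC = 266/760 = 0.35, a_FC = 152/760 = 0.20
  a_TF = 0/660 = 0.00, a_CF = 198/660 = 0.30, a_FF = 264/660 = 0.40
I − A =
  [   1.00    -0.10     0.00]
  [   0.00     0.65    -0.30]
  [  -0.45    -0.20     0.60]
Cofactors of I−A, C_ij = (−1)^(i+j)·(minor ij) (rows/columns in the sector order above):
  C_11 = (0.65)(0.60) − (-0.30)(-0.20) = 0.3300
  C_12 = −[(0.00)(0.60) − (-0.30)(-0.45)] = 0.1350
  C_13 = (0.00)(-0.20) − (0.65)(-0.45) = 0.2925
  C_21 = −[(-0.10)(0.60) − (0.00)(-0.20)] = 0.0600
  C_22 = (1.00)(0.60) − (0.00)(-0.45) = 0.6000
  C_23 = −[(1.00)(-0.20) − (-0.10)(-0.45)] = 0.2450
  C_31 = (-0.10)(-0.30) − (0.00)(0.65) = 0.0300
  C_32 = −[(1.00)(-0.30) − (0.00)(0.00)] = 0.3000
  C_33 = (1.00)(0.65) − (-0.10)(0.00) = 0.6500
det(I−A) = Σ_j (I−A)_1j·C_1j = (1.00)(0.3300) + (-0.10)(0.1350) + (0.00)(0.2925) = 0.3165
adj(I−A) = Cᵀ =
  [ 0.3300   0.0600   0.0300]
  [ 0.1350   0.6000   0.3000]
  [ 0.2925   0.2450   0.6500]
(I − A)⁻¹ = adj(I−A) / det(I−A) ≈
  [   1.0427     0.1896     0.0948]
  [   0.4265     1.8957     0.9479]
  [   0.9242     0.7741     2.0537]
x = (I − A)⁻¹ d = adj(I−A)·d / det(I−A), with det(I−A) = 0.3165:
  x_T = (0.3300·180 + 0.0600·140 + 0.0300·20) / 0.3165 = 68.40 / 0.3165 ≈ 216.11
  x_C = (0.1350·180 + 0.6000·140 + 0.3000·20) / 0.3165 = 114.30 / 0.3165 ≈ 361.14
  x_F = (0.2925·180 + 0.2450·140 + 0.6500·20) / 0.3165 = 99.95 / 0.3165 ≈ 315.80

x_T = 216.11, x_C = 361.14, x_F = 315.80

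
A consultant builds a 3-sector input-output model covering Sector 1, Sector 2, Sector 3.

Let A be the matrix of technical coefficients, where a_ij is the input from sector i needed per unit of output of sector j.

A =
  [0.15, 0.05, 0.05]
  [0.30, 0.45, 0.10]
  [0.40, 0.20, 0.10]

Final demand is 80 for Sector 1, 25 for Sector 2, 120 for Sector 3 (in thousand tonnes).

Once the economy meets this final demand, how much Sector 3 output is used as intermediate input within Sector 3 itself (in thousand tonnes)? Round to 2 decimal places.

I − A =
  [   0.85    -0.05    -0.05]
  [  -0.30     0.55    -0.10]
  [  -0.40    -0.20     0.90]
Cofactors of I−A, C_ij = (−1)^(i+j)·(minor ij) (rows/columns in the sector order above):
  C_11 = (0.55)(0.90) − (-0.10)(-0.20) = 0.4750
  C_12 = −[(-0.30)(0.90) − (-0.10)(-0.40)] = 0.3100
  C_13 = (-0.30)(-0.20) − (0.55)(-0.40) = 0.2800
  C_21 = −[(-0.05)(0.90) − (-0.05)(-0.20)] = 0.0550
  C_22 = (0.85)(0.90) − (-0.05)(-0.40) = 0.7450
  C_23 = −[(0.85)(-0.20) − (-0.05)(-0.40)] = 0.1900
  C_31 = (-0.05)(-0.10) − (-0.05)(0.55) = 0.0325
  C_32 = −[(0.85)(-0.10) − (-0.05)(-0.30)] = 0.1000
  C_33 = (0.85)(0.55) − (-0.05)(-0.30) = 0.4525
det(I−A) = Σ_j (I−A)_1j·C_1j = (0.85)(0.4750) + (-0.05)(0.3100) + (-0.05)(0.2800) = 0.37425
adj(I−A) = Cᵀ =
  [ 0.4750   0.0550   0.0325]
  [ 0.3100   0.7450   0.1000]
  [ 0.2800   0.1900   0.4525]
(I − A)⁻¹ = adj(I−A) / det(I−A) ≈
  [   1.2692     0.1470     0.0868]
  [   0.8283     1.9906     0.2672]
  [   0.7482     0.5077     1.2091]
First solve x = (I − A)⁻¹ d = adj(I−A)·d / det(I−A); in particular x_3 = (0.2800·80 + 0.1900·25 + 0.4525·120) / 0.37425 = 81.45 / 0.37425 ≈ 217.6353.
Intermediate flow from 3 to 3: z_33 = a_33 · x_3 = 0.10 × 81.45 / 0.37425 = 8.145 / 0.37425 ≈ 21.76.

z_33 = 21.76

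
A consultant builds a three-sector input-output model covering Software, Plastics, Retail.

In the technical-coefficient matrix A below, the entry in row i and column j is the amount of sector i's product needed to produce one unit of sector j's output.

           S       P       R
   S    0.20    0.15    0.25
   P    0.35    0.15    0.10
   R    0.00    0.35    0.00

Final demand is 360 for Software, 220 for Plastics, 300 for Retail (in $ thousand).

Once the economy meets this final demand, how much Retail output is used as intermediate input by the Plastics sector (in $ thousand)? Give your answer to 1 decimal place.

I − A =
  [   0.80    -0.15    -0.25]
  [  -0.35     0.85    -0.10]
  [   0.00    -0.35     1.00]
Cofactors of I−A, C_ij = (−1)^(i+j)·(minor ij) (rows/columns in the sector order above):
  C_11 = (0.85)(1.00) − (-0.10)(-0.35) = 0.8150
  C_12 = −[(-0.35)(1.00) − (-0.10)(0.00)] = 0.3500
  C_13 = (-0.35)(-0.35) − (0.85)(0.00) = 0.1225
  C_21 = −[(-0.15)(1.00) − (-0.25)(-0.35)] = 0.2375
  C_22 = (0.80)(1.00) − (-0.25)(0.00) = 0.8000
  C_23 = −[(0.80)(-0.35) − (-0.15)(0.00)] = 0.2800
  C_31 = (-0.15)(-0.10) − (-0.25)(0.85) = 0.2275
  C_32 = −[(0.80)(-0.10) − (-0.25)(-0.35)] = 0.1675
  C_33 = (0.80)(0.85) − (-0.15)(-0.35) = 0.6275
det(I−A) = Σ_j (I−A)_1j·C_1j = (0.80)(0.8150) + (-0.15)(0.3500) + (-0.25)(0.1225) = 0.568875
adj(I−A) = Cᵀ =
  [ 0.8150   0.2375   0.2275]
  [ 0.3500   0.8000   0.1675]
  [ 0.1225   0.2800   0.6275]
(I − A)⁻¹ = adj(I−A) / det(I−A) ≈
  [   1.4327     0.4175     0.3999]
  [   0.6152     1.4063     0.2944]
  [   0.2153     0.4922     1.1031]
First solve x = (I − A)⁻¹ d = adj(I−A)·d / det(I−A); in particular x_P = (0.3500·360 + 0.8000·220 + 0.1675·300) / 0.568875 = 352.25 / 0.568875 ≈ 619.205.
Intermediate flow from R to P: z_RP = a_RP · x_P = 0.35 × 352.25 / 0.568875 = 123.2875 / 0.568875 ≈ 216.7.

z_RP = 216.7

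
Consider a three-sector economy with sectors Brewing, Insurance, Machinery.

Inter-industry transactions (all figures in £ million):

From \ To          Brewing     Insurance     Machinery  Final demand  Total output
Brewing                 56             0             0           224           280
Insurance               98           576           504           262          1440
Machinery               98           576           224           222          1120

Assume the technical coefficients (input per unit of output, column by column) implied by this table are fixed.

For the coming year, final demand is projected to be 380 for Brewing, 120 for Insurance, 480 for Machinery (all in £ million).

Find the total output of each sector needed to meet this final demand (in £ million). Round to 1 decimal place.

Technical coefficients a_ij = z_ij / X_j:
  a_BB = 56/280 = 0.20, a_IB = 98/280 = 0.35, a_MB = 98/280 = 0.35
  a_BI = 0/1440 = 0.00, a_II = 576/1440 = 0.40, a_MI = 576/1440 = 0.40
  a_BM = 0/1120 = 0.00, a_IM = 504/1120 = 0.45, a_MM = 224/1120 = 0.20
I − A =
  [   0.80     0.00     0.00]
  [  -0.35     0.60    -0.45]
  [  -0.35    -0.40     0.80]
Cofactors of I−A, C_ij = (−1)^(i+j)·(minor ij) (rows/columns in the sector order above):
  C_11 = (0.60)(0.80) − (-0.45)(-0.40) = 0.3000
  C_12 = −[(-0.35)(0.80) − (-0.45)(-0.35)] = 0.4375
  C_13 = (-0.35)(-0.40) − (0.60)(-0.35) = 0.3500
  C_21 = −[(0.00)(0.80) − (0.00)(-0.40)] = 0.0000
  C_22 = (0.80)(0.80) − (0.00)(-0.35) = 0.6400
  C_23 = −[(0.80)(-0.40) − (0.00)(-0.35)] = 0.3200
  C_31 = (0.00)(-0.45) − (0.00)(0.60) = 0.0000
  C_32 = −[(0.80)(-0.45) − (0.00)(-0.35)] = 0.3600
  C_33 = (0.80)(0.60) − (0.00)(-0.35) = 0.4800
det(I−A) = Σ_j (I−A)_1j·C_1j = (0.80)(0.3000) + (0.00)(0.4375) + (0.00)(0.3500) = 0.2400
adj(I−A) = Cᵀ =
  [ 0.3000   0.0000   0.0000]
  [ 0.4375   0.6400   0.3600]
  [ 0.3500   0.3200   0.4800]
(I − A)⁻¹ = adj(I−A) / det(I−A) ≈
  [   1.2500     0.0000     0.0000]
  [   1.8229     2.6667     1.5000]
  [   1.4583     1.3333     2.0000]
x = (I − A)⁻¹ d = adj(I−A)·d / det(I−A), with det(I−A) = 0.2400:
  x_B = (0.3000·380 + 0.0000·120 + 0.0000·480) / 0.2400 = 114.00 / 0.2400 = 475.0
  x_I = (0.4375·380 + 0.6400·120 + 0.3600·480) / 0.2400 = 415.85 / 0.2400 ≈ 1732.7
  x_M = (0.3500·380 + 0.3200·120 + 0.4800·480) / 0.2400 = 401.80 / 0.2400 ≈ 1674.2

x_B = 475.0, x_I = 1732.7, x_M = 1674.2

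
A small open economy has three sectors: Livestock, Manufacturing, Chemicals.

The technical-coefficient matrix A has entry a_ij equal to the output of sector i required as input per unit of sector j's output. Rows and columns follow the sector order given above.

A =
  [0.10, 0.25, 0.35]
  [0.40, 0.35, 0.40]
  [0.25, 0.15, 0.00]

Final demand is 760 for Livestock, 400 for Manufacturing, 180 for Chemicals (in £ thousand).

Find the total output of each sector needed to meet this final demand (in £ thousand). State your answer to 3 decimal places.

I − A =
  [   0.90    -0.25    -0.35]
  [  -0.40     0.65    -0.40]
  [  -0.25    -0.15     1.00]
Cofactors of I−A, C_ij = (−1)^(i+j)·(minor ij) (rows/columns in the sector order above):
  C_11 = (0.65)(1.00) − (-0.40)(-0.15) = 0.5900
  C_12 = −[(-0.40)(1.00) − (-0.40)(-0.25)] = 0.5000
  C_13 = (-0.40)(-0.15) − (0.65)(-0.25) = 0.2225
  C_21 = −[(-0.25)(1.00) − (-0.35)(-0.15)] = 0.3025
  C_22 = (0.90)(1.00) − (-0.35)(-0.25) = 0.8125
  C_23 = −[(0.90)(-0.15) − (-0.25)(-0.25)] = 0.1975
  C_31 = (-0.25)(-0.40) − (-0.35)(0.65) = 0.3275
  C_32 = −[(0.90)(-0.40) − (-0.35)(-0.40)] = 0.5000
  C_33 = (0.90)(0.65) − (-0.25)(-0.40) = 0.4850
det(I−A) = Σ_j (I−A)_1j·C_1j = (0.90)(0.5900) + (-0.25)(0.5000) + (-0.35)(0.2225) = 0.328125
adj(I−A) = Cᵀ =
  [ 0.5900   0.3025   0.3275]
  [ 0.5000   0.8125   0.5000]
  [ 0.2225   0.1975   0.4850]
(I − A)⁻¹ = adj(I−A) / det(I−A) ≈
  [   1.7981     0.9219     0.9981]
  [   1.5238     2.4762     1.5238]
  [   0.6781     0.6019     1.4781]
x = (I − A)⁻¹ d = adj(I−A)·d / det(I−A), with det(I−A) = 0.328125:
  x_L = (0.5900·760 + 0.3025·400 + 0.3275·180) / 0.328125 = 628.35 / 0.328125 ≈ 1914.971
  x_M = (0.5000·760 + 0.8125·400 + 0.5000·180) / 0.328125 = 795.00 / 0.328125 ≈ 2422.857
  x_C = (0.2225·760 + 0.1975·400 + 0.4850·180) / 0.328125 = 335.40 / 0.328125 ≈ 1022.171

x_L = 1914.971, x_M = 2422.857, x_C = 1022.171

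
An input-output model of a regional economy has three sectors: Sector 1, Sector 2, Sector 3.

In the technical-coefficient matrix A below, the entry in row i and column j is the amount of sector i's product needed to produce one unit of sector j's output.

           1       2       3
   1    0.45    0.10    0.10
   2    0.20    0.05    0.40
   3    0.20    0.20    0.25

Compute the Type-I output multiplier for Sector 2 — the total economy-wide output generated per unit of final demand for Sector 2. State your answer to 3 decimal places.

m_2 = 2.046

I − A =
  [   0.55    -0.10    -0.10]
  [  -0.20     0.95    -0.40]
  [  -0.20    -0.20     0.75]
Cofactors of I−A, C_ij = (−1)^(i+j)·(minor ij) (rows/columns in the sector order above):
  C_11 = (0.95)(0.75) − (-0.40)(-0.20) = 0.6325
  C_12 = −[(-0.20)(0.75) − (-0.40)(-0.20)] = 0.2300
  C_13 = (-0.20)(-0.20) − (0.95)(-0.20) = 0.2300
  C_21 = −[(-0.10)(0.75) − (-0.10)(-0.20)] = 0.0950
  C_22 = (0.55)(0.75) − (-0.10)(-0.20) = 0.3925
  C_23 = −[(0.55)(-0.20) − (-0.10)(-0.20)] = 0.1300
  C_31 = (-0.10)(-0.40) − (-0.10)(0.95) = 0.1350
  C_32 = −[(0.55)(-0.40) − (-0.10)(-0.20)] = 0.2400
  C_33 = (0.55)(0.95) − (-0.10)(-0.20) = 0.5025
det(I−A) = Σ_j (I−A)_1j·C_1j = (0.55)(0.6325) + (-0.10)(0.2300) + (-0.10)(0.2300) = 0.301875
adj(I−A) = Cᵀ =
  [ 0.6325   0.0950   0.1350]
  [ 0.2300   0.3925   0.2400]
  [ 0.2300   0.1300   0.5025]
(I − A)⁻¹ = adj(I−A) / det(I−A) ≈
  [   2.0952     0.3147     0.4472]
  [   0.7619     1.3002     0.7950]
  [   0.7619     0.4306     1.6646]
The output multiplier for sector j is the column-j sum of the Leontief inverse (I − A)⁻¹ = adj(I−A) / det(I−A).
Column 2 of adj(I−A): (0.0950, 0.3925, 0.1300); det(I−A) = 0.301875.
m_2 = (0.0950 + 0.3925 + 0.1300) / 0.301875 = 0.6175 / 0.301875 ≈ 2.046.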